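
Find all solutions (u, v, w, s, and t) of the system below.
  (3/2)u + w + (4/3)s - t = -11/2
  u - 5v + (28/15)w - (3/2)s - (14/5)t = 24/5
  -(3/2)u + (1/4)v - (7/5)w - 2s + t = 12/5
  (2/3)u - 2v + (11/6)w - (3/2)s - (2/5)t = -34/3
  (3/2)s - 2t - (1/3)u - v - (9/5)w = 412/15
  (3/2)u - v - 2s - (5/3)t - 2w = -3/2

u = -5, v = -6, w = -6, s = 6, t = 0

Row-reduce the augmented matrix:
R1 ← R1 / (3/2).
R2 ← R2 − 1·R1.
R3 ← R3 + 3/2·R1.
R4 ← R4 − 2/3·R1.
R5 ← R5 + 1/3·R1.
R6 ← R6 − 3/2·R1.
R2 ← R2 / (-5).
R3 ← R3 − 1/4·R2.
R4 ← R4 + 2·R2.
R5 ← R5 + 1·R2.
R6 ← R6 + 1·R2.
R3 ← R3 / (-17/50).
R1 ← R1 − 2/3·R3.
R2 ← R2 + 6/25·R3.
R4 ← R4 − 409/450·R3.
R5 ← R5 + 409/225·R3.
R6 ← R6 + 81/25·R3.
R4 ← R4 / (-35675/11016).
R1 ← R1 + 599/918·R4.
R2 ← R2 − 158/153·R4.
R3 ← R3 − 1415/612·R4.
R5 ← R5 − 35675/5508·R4.
R6 ← R6 − 2837/612·R4.
Swap R5 and R6.
R5 ← R5 / (884782/535125).
R1 ← R1 + 178242/178375·R5.
R2 ← R2 − 124384/178375·R5.
R3 ← R3 − 26796/35675·R5.
R4 ← R4 + 33744/178375·R5.
R6 reduces to 0 = 0, so the extra equation is consistent.
Reading off the reduced rows gives u = -5, v = -6, w = -6, s = 6, t = 0.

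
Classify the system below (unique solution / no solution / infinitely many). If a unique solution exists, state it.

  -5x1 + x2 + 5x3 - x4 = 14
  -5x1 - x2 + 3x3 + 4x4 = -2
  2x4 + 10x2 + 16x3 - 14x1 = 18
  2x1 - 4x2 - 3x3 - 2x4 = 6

Row-reduce:
R1 ← R1 / (-5).
R2 ← R2 + 5·R1.
R3 ← R3 + 14·R1.
R4 ← R4 − 2·R1.
R2 ← R2 / (-2).
R1 ← R1 + 1/5·R2.
R3 ← R3 − 36/5·R2.
R4 ← R4 + 18/5·R2.
R3 ← R3 / (-26/5).
R1 ← R1 + 4/5·R3.
R2 ← R2 − 1·R3.
R4 ← R4 − 13/5·R3.
Row 4 reduces to 0 = 1, a contradiction. The system is inconsistent.

no solution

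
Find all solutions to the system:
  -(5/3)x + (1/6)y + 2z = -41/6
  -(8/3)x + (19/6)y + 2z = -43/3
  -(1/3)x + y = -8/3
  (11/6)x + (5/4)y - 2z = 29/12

no solution

Row-reduce:
R1 ← R1 / (-5/3).
R2 ← R2 + 8/3·R1.
R3 ← R3 + 1/3·R1.
R4 ← R4 − 11/6·R1.
R2 ← R2 / (29/10).
R1 ← R1 + 1/10·R2.
R3 ← R3 − 29/30·R2.
R4 ← R4 − 43/30·R2.
Swap R3 and R4.
R3 ← R3 / (23/29).
R1 ← R1 + 36/29·R3.
R2 ← R2 + 12/29·R3.
Row 4 reduces to 0 = -1/6, a contradiction. The system is inconsistent.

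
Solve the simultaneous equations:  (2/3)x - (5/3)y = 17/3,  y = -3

x = 1, y = -3

Row-reduce the augmented matrix:
R1 ← R1 / (2/3).
R1 ← R1 + 5/2·R2.
Reading off the reduced rows gives x = 1, y = -3.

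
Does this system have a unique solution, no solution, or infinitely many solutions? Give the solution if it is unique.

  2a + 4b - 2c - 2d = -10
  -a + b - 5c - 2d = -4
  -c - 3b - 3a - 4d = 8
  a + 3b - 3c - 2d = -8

Row-reduce:
R1 ← R1 / (2).
R2 ← R2 + 1·R1.
R3 ← R3 + 3·R1.
R4 ← R4 − 1·R1.
R2 ← R2 / (3).
R1 ← R1 − 2·R2.
R3 ← R3 − 3·R2.
R4 ← R4 − 1·R2.
R3 ← R3 / (2).
R1 ← R1 − 3·R3.
R2 ← R2 + 2·R3.
Rank is 3 with 4 unknowns, leaving d free.

infinitely many solutions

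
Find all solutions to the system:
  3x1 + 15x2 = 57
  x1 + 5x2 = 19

infinitely many solutions

Row-reduce:
R1 ← R1 / (3).
R2 ← R2 − 1·R1.
Rank is 1 with 2 unknowns, leaving x2 free.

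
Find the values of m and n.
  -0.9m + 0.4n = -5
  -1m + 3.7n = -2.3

From equation 2: m = 23/10 + 37/10·n.
Substitute into equation 1 and solve: n = 1.
Then m = 6.

m = 6, n = 1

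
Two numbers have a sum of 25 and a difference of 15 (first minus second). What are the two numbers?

Let x = first number, y = second number.
  x + y = 25
  x - y = 15
From equation 1: x = 25 − y.
Substitute into equation 2 and solve: y = 5.
Then x = 20.

first number: 20, second number: 5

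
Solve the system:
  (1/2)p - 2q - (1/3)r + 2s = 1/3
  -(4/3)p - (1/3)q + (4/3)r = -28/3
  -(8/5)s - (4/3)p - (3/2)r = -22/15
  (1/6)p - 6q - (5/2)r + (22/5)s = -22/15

no solution

Row-reduce:
R1 ← R1 / (1/2).
R2 ← R2 + 4/3·R1.
R3 ← R3 + 4/3·R1.
R4 ← R4 − 1/6·R1.
R2 ← R2 / (-17/3).
R1 ← R1 + 4·R2.
R3 ← R3 + 16/3·R2.
R4 ← R4 + 16/3·R2.
R3 ← R3 / (-859/306).
R1 ← R1 + 50/51·R3.
R2 ← R2 + 4/51·R3.
R4 ← R4 + 859/306·R3.
Row 4 reduces to 0 = -1, a contradiction. The system is inconsistent.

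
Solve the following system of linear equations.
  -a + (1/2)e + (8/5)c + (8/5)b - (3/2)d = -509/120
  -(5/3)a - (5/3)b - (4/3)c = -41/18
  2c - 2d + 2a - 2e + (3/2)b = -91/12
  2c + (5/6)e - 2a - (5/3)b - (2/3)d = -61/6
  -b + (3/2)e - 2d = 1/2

a = 2, b = 3/2, c = -8/3, d = 5/4, e = 3

Row-reduce the augmented matrix:
R1 ← R1 / (-1).
R2 ← R2 + 5/3·R1.
R3 ← R3 − 2·R1.
R4 ← R4 + 2·R1.
R2 ← R2 / (-13/3).
R1 ← R1 + 8/5·R2.
R3 ← R3 − 47/10·R2.
R4 ← R4 + 73/15·R2.
R5 ← R5 + 1·R2.
R3 ← R3 / (56/65).
R1 ← R1 + 8/65·R3.
R2 ← R2 − 12/13·R3.
R4 ← R4 − 214/65·R3.
R5 ← R5 − 12/13·R3.
R4 ← R4 / (397/48).
R1 ← R1 − 1/4·R4.
R2 ← R2 − 15/8·R4.
R3 ← R3 + 85/32·R4.
R5 ← R5 + 1/8·R4.
R5 ← R5 / (21419/5558).
R1 ← R1 + 1966/2779·R5.
R2 ← R2 − 1135/2779·R5.
R3 ← R3 − 4155/11116·R5.
R4 ← R4 − 2703/2779·R5.
Reading off the reduced rows gives a = 2, b = 3/2, c = -8/3, d = 5/4, e = 3.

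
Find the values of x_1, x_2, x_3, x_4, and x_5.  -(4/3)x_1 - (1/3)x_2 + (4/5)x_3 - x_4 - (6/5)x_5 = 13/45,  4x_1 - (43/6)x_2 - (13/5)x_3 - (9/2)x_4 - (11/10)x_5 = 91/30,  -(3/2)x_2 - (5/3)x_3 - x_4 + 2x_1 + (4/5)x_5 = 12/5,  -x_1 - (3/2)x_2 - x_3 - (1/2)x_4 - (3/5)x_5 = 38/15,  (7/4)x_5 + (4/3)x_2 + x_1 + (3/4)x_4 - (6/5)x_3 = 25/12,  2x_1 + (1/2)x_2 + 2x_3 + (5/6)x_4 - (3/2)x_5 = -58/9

Row-reduce the augmented matrix:
R1 ← R1 / (-4/3).
R2 ← R2 − 4·R1.
R3 ← R3 − 2·R1.
R4 ← R4 + 1·R1.
R5 ← R5 − 1·R1.
R6 ← R6 − 2·R1.
R2 ← R2 / (-49/6).
R1 ← R1 − 1/4·R2.
R3 ← R3 + 2·R2.
R4 ← R4 + 5/4·R2.
R5 ← R5 − 13/12·R2.
R3 ← R3 / (-307/735).
R1 ← R1 + 297/490·R3.
R2 ← R2 − 6/245·R3.
R4 ← R4 + 769/490·R3.
R5 ← R5 + 307/490·R3.
R6 ← R6 − 16/5·R3.
R4 ← R4 / (4777/1228).
R1 ← R1 − 1821/1228·R4.
R2 ← R2 − 270/307·R4.
R3 ← R3 − 975/614·R4.
R6 ← R6 + 5294/921·R4.
Swap R5 and R6.
R5 ← R5 / (-70469/47770).
R1 ← R1 − 17421/47770·R5.
R2 ← R2 − 11517/23885·R5.
R3 ← R3 + 5217/9554·R5.
R4 ← R4 − 555/4777·R5.
R6 reduces to 0 = 0, so the extra equation is consistent.
Reading off the reduced rows gives x_1 = -2/3, x_2 = 1, x_3 = -5/2, x_4 = -4/3, x_5 = -1/3.

x_1 = -2/3, x_2 = 1, x_3 = -5/2, x_4 = -4/3, x_5 = -1/3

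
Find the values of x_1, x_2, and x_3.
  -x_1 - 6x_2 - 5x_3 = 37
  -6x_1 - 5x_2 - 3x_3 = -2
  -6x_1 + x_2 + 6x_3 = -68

x_1 = 5, x_2 = -2, x_3 = -6

Row-reduce the augmented matrix:
R1 ← R1 / (-1).
R2 ← R2 + 6·R1.
R3 ← R3 + 6·R1.
R2 ← R2 / (31).
R1 ← R1 − 6·R2.
R3 ← R3 − 37·R2.
R3 ← R3 / (117/31).
R1 ← R1 + 7/31·R3.
R2 ← R2 − 27/31·R3.
Reading off the reduced rows gives x_1 = 5, x_2 = -2, x_3 = -6.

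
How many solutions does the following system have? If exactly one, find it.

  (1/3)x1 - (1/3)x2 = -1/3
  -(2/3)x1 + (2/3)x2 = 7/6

Row-reduce:
R1 ← R1 / (1/3).
R2 ← R2 + 2/3·R1.
Row 2 reduces to 0 = 1/2, a contradiction. The system is inconsistent.

no solution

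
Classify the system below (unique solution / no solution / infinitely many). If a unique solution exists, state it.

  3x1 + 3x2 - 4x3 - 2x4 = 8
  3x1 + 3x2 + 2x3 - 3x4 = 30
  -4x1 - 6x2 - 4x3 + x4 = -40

infinitely many solutions

Row-reduce:
R1 ← R1 / (3).
R2 ← R2 − 3·R1.
R3 ← R3 + 4·R1.
Swap R2 and R3.
R2 ← R2 / (-2).
R1 ← R1 − 1·R2.
R3 ← R3 / (6).
R1 ← R1 + 6·R3.
R2 ← R2 − 14/3·R3.
Rank is 3 with 4 unknowns, leaving x4 free.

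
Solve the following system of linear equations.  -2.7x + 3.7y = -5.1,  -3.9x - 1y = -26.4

From equation 2: y = 132/5 − 39/10·x.
Substitute into equation 1 and solve: x = 6.
Then y = 3.

x = 6, y = 3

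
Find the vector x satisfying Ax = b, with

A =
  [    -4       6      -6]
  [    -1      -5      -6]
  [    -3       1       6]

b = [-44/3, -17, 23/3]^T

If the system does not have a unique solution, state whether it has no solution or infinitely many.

Row-reduce the augmented matrix:
R1 ← R1 / (-4).
R2 ← R2 + 1·R1.
R3 ← R3 + 3·R1.
R2 ← R2 / (-13/2).
R1 ← R1 + 3/2·R2.
R3 ← R3 + 7/2·R2.
R3 ← R3 / (168/13).
R1 ← R1 − 33/13·R3.
R2 ← R2 − 9/13·R3.
Reading off the reduced rows gives x_1 = 5/3, x_2 = 2/3, x_3 = 2.

x_1 = 5/3, x_2 = 2/3, x_3 = 2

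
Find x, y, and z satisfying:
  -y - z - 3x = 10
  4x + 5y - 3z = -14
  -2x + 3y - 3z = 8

Row-reduce the augmented matrix:
R1 ← R1 / (-3).
R2 ← R2 − 4·R1.
R3 ← R3 + 2·R1.
R2 ← R2 / (11/3).
R1 ← R1 − 1/3·R2.
R3 ← R3 − 11/3·R2.
R3 ← R3 / (2).
R1 ← R1 − 8/11·R3.
R2 ← R2 + 13/11·R3.
Reading off the reduced rows gives x = -4, y = 1, z = 1.

x = -4, y = 1, z = 1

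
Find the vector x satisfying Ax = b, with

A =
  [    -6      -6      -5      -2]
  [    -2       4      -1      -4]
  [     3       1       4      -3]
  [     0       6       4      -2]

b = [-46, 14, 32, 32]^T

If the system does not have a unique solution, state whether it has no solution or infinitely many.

Row-reduce the augmented matrix:
R1 ← R1 / (-6).
R2 ← R2 + 2·R1.
R3 ← R3 − 3·R1.
R2 ← R2 / (6).
R1 ← R1 − 1·R2.
R3 ← R3 + 2·R2.
R4 ← R4 − 6·R2.
R3 ← R3 / (31/18).
R1 ← R1 − 13/18·R3.
R2 ← R2 − 1/9·R3.
R4 ← R4 − 10/3·R3.
R4 ← R4 / (348/31).
R1 ← R1 − 94/31·R4.
R2 ← R2 + 7/31·R4.
R3 ← R3 + 92/31·R4.
Reading off the reduced rows gives x_1 = 4, x_2 = 3, x_3 = 2, x_4 = -3.

x_1 = 4, x_2 = 3, x_3 = 2, x_4 = -3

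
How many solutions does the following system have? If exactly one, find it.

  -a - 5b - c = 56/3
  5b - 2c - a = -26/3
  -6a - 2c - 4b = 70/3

Row-reduce the augmented matrix:
R1 ← R1 / (-1).
R2 ← R2 + 1·R1.
R3 ← R3 + 6·R1.
R2 ← R2 / (10).
R1 ← R1 − 5·R2.
R3 ← R3 − 26·R2.
R3 ← R3 / (33/5).
R1 ← R1 − 3/2·R3.
R2 ← R2 + 1/10·R3.
Reading off the reduced rows gives a = -1, b = -3, c = -8/3.

a = -1, b = -3, c = -8/3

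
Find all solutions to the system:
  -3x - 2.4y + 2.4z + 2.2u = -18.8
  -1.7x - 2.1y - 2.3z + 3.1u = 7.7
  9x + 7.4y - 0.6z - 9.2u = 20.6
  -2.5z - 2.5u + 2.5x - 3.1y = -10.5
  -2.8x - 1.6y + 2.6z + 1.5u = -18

Row-reduce the augmented matrix:
R1 ← R1 / (-3).
R2 ← R2 + 17/10·R1.
R3 ← R3 − 9·R1.
R4 ← R4 − 5/2·R1.
R5 ← R5 + 14/5·R1.
R2 ← R2 / (-37/50).
R1 ← R1 − 4/5·R2.
R3 ← R3 − 1/5·R2.
R4 ← R4 + 51/10·R2.
R5 ← R5 − 16/25·R2.
R3 ← R3 / (1038/185).
R1 ← R1 + 176/37·R3.
R2 ← R2 − 183/37·R3.
R4 ← R4 − 4574/185·R3.
R5 ← R5 + 519/185·R3.
R4 ← R4 / (-32618/7785).
R1 ← R1 + 793/1557·R4.
R2 ← R2 + 679/1038·R4.
R3 ← R3 + 1165/3114·R4.
R5 reduces to 0 = 0, so the extra equation is consistent.
Reading off the reduced rows gives x = 2, y = 5, z = -4, u = 4.

x = 2, y = 5, z = -4, u = 4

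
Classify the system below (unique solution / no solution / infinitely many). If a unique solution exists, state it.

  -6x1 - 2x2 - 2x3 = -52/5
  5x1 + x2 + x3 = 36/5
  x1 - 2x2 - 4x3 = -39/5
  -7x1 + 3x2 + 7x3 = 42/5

x1 = 1, x2 = 0, x3 = 11/5

Row-reduce the augmented matrix:
R1 ← R1 / (-6).
R2 ← R2 − 5·R1.
R3 ← R3 − 1·R1.
R4 ← R4 + 7·R1.
R2 ← R2 / (-2/3).
R1 ← R1 − 1/3·R2.
R3 ← R3 + 7/3·R2.
R4 ← R4 − 16/3·R2.
R3 ← R3 / (-2).
R2 ← R2 − 1·R3.
R4 ← R4 − 4·R3.
R4 reduces to 0 = 0, so the extra equation is consistent.
Reading off the reduced rows gives x1 = 1, x2 = 0, x3 = 11/5.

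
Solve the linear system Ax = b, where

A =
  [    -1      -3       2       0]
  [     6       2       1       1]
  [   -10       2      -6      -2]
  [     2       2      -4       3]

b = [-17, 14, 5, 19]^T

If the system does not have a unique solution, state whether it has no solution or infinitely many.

Row-reduce:
R1 ← R1 / (-1).
R2 ← R2 − 6·R1.
R3 ← R3 + 10·R1.
R4 ← R4 − 2·R1.
R2 ← R2 / (-16).
R1 ← R1 − 3·R2.
R3 ← R3 − 32·R2.
R4 ← R4 + 4·R2.
Swap R3 and R4.
R3 ← R3 / (-13/4).
R1 ← R1 − 7/16·R3.
R2 ← R2 + 13/16·R3.
Row 4 reduces to 0 = -1, a contradiction. The system is inconsistent.

no solution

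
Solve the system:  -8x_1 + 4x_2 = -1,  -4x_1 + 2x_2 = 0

Row-reduce:
R1 ← R1 / (-8).
R2 ← R2 + 4·R1.
Row 2 reduces to 0 = 1/2, a contradiction. The system is inconsistent.

no solution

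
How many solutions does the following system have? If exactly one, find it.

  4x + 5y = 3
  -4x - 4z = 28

infinitely many solutions

Row-reduce:
R1 ← R1 / (4).
R2 ← R2 + 4·R1.
R2 ← R2 / (5).
R1 ← R1 − 5/4·R2.
Rank is 2 with 3 unknowns, leaving z free.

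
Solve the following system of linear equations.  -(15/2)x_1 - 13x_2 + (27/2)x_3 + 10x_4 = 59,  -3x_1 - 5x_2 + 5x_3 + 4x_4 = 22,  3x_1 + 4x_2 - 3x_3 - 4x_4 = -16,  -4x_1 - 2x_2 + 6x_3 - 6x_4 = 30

Row-reduce:
R1 ← R1 / (-15/2).
R2 ← R2 + 3·R1.
R3 ← R3 − 3·R1.
R4 ← R4 + 4·R1.
R2 ← R2 / (1/5).
R1 ← R1 − 26/15·R2.
R3 ← R3 + 6/5·R2.
R4 ← R4 − 74/15·R2.
Swap R3 and R4.
R3 ← R3 / (26/3).
R1 ← R1 − 5/3·R3.
R2 ← R2 + 2·R3.
Row 4 reduces to 0 = -2, a contradiction. The system is inconsistent.

no solution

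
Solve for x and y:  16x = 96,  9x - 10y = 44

x = 6, y = 1

Row-reduce the augmented matrix:
R1 ← R1 / (16).
R2 ← R2 − 9·R1.
R2 ← R2 / (-10).
Reading off the reduced rows gives x = 6, y = 1.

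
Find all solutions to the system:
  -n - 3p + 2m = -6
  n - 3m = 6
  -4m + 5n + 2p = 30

Row-reduce the augmented matrix:
R1 ← R1 / (2).
R2 ← R2 + 3·R1.
R3 ← R3 + 4·R1.
R2 ← R2 / (-1/2).
R1 ← R1 + 1/2·R2.
R3 ← R3 − 3·R2.
R3 ← R3 / (-31).
R1 ← R1 − 3·R3.
R2 ← R2 − 9·R3.
Reading off the reduced rows gives m = 0, n = 6, p = 0.

m = 0, n = 6, p = 0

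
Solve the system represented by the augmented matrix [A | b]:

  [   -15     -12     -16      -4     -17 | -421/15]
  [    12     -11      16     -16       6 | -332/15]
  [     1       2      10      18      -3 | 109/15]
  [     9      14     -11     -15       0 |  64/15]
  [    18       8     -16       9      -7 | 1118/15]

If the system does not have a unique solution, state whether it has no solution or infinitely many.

x_1 = 11/5, x_2 = -4/5, x_3 = -7/3, x_4 = 2, x_5 = 2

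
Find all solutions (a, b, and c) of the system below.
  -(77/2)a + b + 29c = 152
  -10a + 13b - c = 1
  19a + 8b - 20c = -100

no solution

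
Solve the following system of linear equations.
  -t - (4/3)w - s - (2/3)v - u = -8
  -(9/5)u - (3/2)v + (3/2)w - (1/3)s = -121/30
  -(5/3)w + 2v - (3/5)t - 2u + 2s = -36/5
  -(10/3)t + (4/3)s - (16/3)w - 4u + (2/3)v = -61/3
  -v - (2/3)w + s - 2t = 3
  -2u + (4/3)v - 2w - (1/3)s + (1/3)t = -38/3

Row-reduce:
R1 ← R1 / (-1).
R2 ← R2 + 9/5·R1.
R3 ← R3 + 2·R1.
R4 ← R4 + 4·R1.
R6 ← R6 + 2·R1.
R2 ← R2 / (-3/10).
R1 ← R1 − 2/3·R2.
R3 ← R3 − 10/3·R2.
R4 ← R4 − 10/3·R2.
R5 ← R5 + 1·R2.
R6 ← R6 − 8/3·R2.
R3 ← R3 / (133/3).
R1 ← R1 − 10·R3.
R2 ← R2 + 13·R3.
R4 ← R4 − 130/3·R3.
R5 ← R5 + 41/3·R3.
R6 ← R6 − 106/3·R3.
R4 ← R4 / (2144/1197).
R1 ← R1 + 1145/3591·R4.
R2 ← R2 − 424/399·R4.
R3 ← R3 − 548/1197·R4.
R5 ← R5 − 8503/3591·R4.
R6 ← R6 + 5287/3591·R4.
R5 ← R5 / (-25849/24120).
R1 ← R1 − 619/4824·R5.
R2 ← R2 − 142/335·R5.
R3 ← R3 − 1099/2010·R5.
R4 ← R4 + 75/536·R5.
R6 ← R6 − 25849/24120·R5.
Row 6 reduces to 0 = 1/2, a contradiction. The system is inconsistent.

no solution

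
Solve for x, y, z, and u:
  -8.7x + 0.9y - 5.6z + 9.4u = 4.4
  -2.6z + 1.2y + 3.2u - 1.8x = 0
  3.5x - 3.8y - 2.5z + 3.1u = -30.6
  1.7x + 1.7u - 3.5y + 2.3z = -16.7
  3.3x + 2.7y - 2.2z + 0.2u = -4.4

x = -3, y = 3, z = 1, u = -2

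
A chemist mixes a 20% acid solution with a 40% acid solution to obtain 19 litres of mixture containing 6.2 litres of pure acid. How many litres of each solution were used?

litres of solution A: 7, litres of solution B: 12

Let a = litres of solution A, b = litres of solution B.
  a + b = 19
  (1/5)a + (2/5)b = 31/5
Row-reduce the augmented matrix:
R2 ← R2 − 1/5·R1.
R2 ← R2 / (1/5).
R1 ← R1 − 1·R2.
Reading off the reduced rows gives a = 7, b = 12.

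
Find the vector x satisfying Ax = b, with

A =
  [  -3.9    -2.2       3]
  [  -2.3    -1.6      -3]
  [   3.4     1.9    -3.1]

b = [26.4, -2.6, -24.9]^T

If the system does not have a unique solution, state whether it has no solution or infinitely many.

x_1 = -2, x_2 = -3, x_3 = 4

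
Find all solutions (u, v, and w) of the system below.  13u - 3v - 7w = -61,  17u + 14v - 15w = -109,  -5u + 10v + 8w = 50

Row-reduce the augmented matrix:
R1 ← R1 / (13).
R2 ← R2 − 17·R1.
R3 ← R3 + 5·R1.
R2 ← R2 / (233/13).
R1 ← R1 + 3/13·R2.
R3 ← R3 − 115/13·R2.
R3 ← R3 / (1909/233).
R1 ← R1 + 143/233·R3.
R2 ← R2 + 76/233·R3.
Reading off the reduced rows gives u = -2, v = 0, w = 5.

u = -2, v = 0, w = 5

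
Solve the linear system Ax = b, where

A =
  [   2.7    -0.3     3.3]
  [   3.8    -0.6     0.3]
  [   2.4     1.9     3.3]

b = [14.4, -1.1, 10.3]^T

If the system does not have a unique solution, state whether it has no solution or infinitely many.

Row-reduce the augmented matrix:
R1 ← R1 / (27/10).
R2 ← R2 − 19/5·R1.
R3 ← R3 − 12/5·R1.
R2 ← R2 / (-8/45).
R1 ← R1 + 1/9·R2.
R3 ← R3 − 13/6·R2.
R3 ← R3 / (-8413/160).
R1 ← R1 − 63/16·R3.
R2 ← R2 − 391/16·R3.
Reading off the reduced rows gives x_1 = -1, x_2 = -2, x_3 = 5.

x_1 = -1, x_2 = -2, x_3 = 5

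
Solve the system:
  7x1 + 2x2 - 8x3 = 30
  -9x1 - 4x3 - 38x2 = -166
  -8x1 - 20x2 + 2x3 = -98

infinitely many solutions

Row-reduce:
R1 ← R1 / (7).
R2 ← R2 + 9·R1.
R3 ← R3 + 8·R1.
R2 ← R2 / (-248/7).
R1 ← R1 − 2/7·R2.
R3 ← R3 + 124/7·R2.
Rank is 2 with 3 unknowns, leaving x3 free.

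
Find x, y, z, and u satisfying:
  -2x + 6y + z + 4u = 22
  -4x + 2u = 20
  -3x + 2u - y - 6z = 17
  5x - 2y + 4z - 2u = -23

Row-reduce the augmented matrix:
R1 ← R1 / (-2).
R2 ← R2 + 4·R1.
R3 ← R3 + 3·R1.
R4 ← R4 − 5·R1.
R2 ← R2 / (-12).
R1 ← R1 + 3·R2.
R3 ← R3 + 10·R2.
R4 ← R4 − 13·R2.
R3 ← R3 / (-35/6).
R2 ← R2 − 1/6·R3.
R4 ← R4 − 13/3·R3.
R4 ← R4 / (157/70).
R1 ← R1 + 1/2·R4.
R2 ← R2 − 37/70·R4.
R3 ← R3 + 6/35·R4.
Reading off the reduced rows gives x = -3, y = 0, z = 0, u = 4.

x = -3, y = 0, z = 0, u = 4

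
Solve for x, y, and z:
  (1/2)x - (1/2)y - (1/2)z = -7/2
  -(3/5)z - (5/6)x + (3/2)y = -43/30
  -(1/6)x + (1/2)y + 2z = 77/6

x = 1, y = 2, z = 6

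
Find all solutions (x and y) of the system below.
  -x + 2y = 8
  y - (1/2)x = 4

Row-reduce:
R1 ← R1 / (-1).
R2 ← R2 + 1/2·R1.
Rank is 1 with 2 unknowns, leaving y free.

infinitely many solutions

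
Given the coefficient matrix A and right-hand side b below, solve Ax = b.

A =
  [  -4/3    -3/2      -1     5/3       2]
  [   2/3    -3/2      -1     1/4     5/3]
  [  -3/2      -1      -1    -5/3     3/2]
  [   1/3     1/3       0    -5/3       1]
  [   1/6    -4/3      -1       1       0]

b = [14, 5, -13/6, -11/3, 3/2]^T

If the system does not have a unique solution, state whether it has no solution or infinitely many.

x_1 = -1, x_2 = -2, x_3 = 5, x_4 = 4, x_5 = 4

Row-reduce the augmented matrix:
R1 ← R1 / (-4/3).
R2 ← R2 − 2/3·R1.
R3 ← R3 + 3/2·R1.
R4 ← R4 − 1/3·R1.
R5 ← R5 − 1/6·R1.
R2 ← R2 / (-9/4).
R1 ← R1 − 9/8·R2.
R3 ← R3 − 11/16·R2.
R4 ← R4 + 1/24·R2.
R5 ← R5 + 73/48·R2.
R3 ← R3 / (-1/3).
R2 ← R2 − 2/3·R3.
R4 ← R4 + 2/9·R3.
R5 ← R5 + 1/9·R3.
R4 ← R4 / (47/54).
R1 ← R1 + 17/24·R4.
R2 ← R2 + 497/72·R4.
R3 ← R3 − 1387/144·R4.
R5 ← R5 − 167/108·R4.
R5 ← R5 / (-383/94).
R1 ← R1 − 46/47·R5.
R2 ← R2 − 475/47·R5.
R3 ← R3 + 4447/282·R5.
R4 ← R4 − 76/47·R5.
Reading off the reduced rows gives x_1 = -1, x_2 = -2, x_3 = 5, x_4 = 4, x_5 = 4.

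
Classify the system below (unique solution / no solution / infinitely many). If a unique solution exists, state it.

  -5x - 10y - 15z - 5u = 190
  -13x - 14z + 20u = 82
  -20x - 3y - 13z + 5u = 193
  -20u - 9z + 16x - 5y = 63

x = -6, y = -5, z = -6, u = -4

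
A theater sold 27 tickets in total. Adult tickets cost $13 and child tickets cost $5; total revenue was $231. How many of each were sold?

adult tickets: 12, child tickets: 15

Let a = adult tickets, c = child tickets.
  a + c = 27
  13a + 5c = 231
Row-reduce the augmented matrix:
R2 ← R2 − 13·R1.
R2 ← R2 / (-8).
R1 ← R1 − 1·R2.
Reading off the reduced rows gives a = 12, c = 15.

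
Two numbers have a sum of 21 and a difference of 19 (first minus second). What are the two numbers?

Let x = first number, y = second number.
  x + y = 21
  x - y = 19
Row-reduce the augmented matrix:
R2 ← R2 − 1·R1.
R2 ← R2 / (-2).
R1 ← R1 − 1·R2.
Reading off the reduced rows gives x = 20, y = 1.

first number: 20, second number: 1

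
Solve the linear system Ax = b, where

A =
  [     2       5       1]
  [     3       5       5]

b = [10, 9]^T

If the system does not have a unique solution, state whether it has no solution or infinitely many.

Row-reduce:
R1 ← R1 / (2).
R2 ← R2 − 3·R1.
R2 ← R2 / (-5/2).
R1 ← R1 − 5/2·R2.
Rank is 2 with 3 unknowns, leaving x_3 free.

infinitely many solutions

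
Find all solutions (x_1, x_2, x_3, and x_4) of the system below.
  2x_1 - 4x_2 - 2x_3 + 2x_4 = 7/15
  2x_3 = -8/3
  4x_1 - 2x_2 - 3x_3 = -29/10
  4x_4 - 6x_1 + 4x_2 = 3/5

x_1 = -13/5, x_2 = -7/4, x_3 = -4/3, x_4 = -2

Row-reduce the augmented matrix:
R1 ← R1 / (2).
R3 ← R3 − 4·R1.
R4 ← R4 + 6·R1.
Swap R2 and R3.
R2 ← R2 / (6).
R1 ← R1 + 2·R2.
R4 ← R4 + 8·R2.
R3 ← R3 / (2).
R1 ← R1 + 2/3·R3.
R2 ← R2 − 1/6·R3.
R4 ← R4 + 14/3·R3.
R4 ← R4 / (14/3).
R1 ← R1 + 1/3·R4.
R2 ← R2 + 2/3·R4.
Reading off the reduced rows gives x_1 = -13/5, x_2 = -7/4, x_3 = -4/3, x_4 = -2.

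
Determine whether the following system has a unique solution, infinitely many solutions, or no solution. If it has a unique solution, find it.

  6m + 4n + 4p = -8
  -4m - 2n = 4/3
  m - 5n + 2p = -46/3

m = -4/3, n = 2, p = -2

Row-reduce the augmented matrix:
R1 ← R1 / (6).
R2 ← R2 + 4·R1.
R3 ← R3 − 1·R1.
R2 ← R2 / (2/3).
R1 ← R1 − 2/3·R2.
R3 ← R3 + 17/3·R2.
R3 ← R3 / (24).
R1 ← R1 + 2·R3.
R2 ← R2 − 4·R3.
Reading off the reduced rows gives m = -4/3, n = 2, p = -2.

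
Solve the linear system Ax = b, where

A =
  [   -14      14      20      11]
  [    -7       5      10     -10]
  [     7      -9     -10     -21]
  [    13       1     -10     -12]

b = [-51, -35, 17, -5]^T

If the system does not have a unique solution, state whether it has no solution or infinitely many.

Row-reduce:
R1 ← R1 / (-14).
R2 ← R2 + 7·R1.
R3 ← R3 − 7·R1.
R4 ← R4 − 13·R1.
R2 ← R2 / (-2).
R1 ← R1 + 1·R2.
R3 ← R3 + 2·R2.
R4 ← R4 − 14·R2.
Swap R3 and R4.
R3 ← R3 / (60/7).
R1 ← R1 + 10/7·R3.
Row 4 reduces to 0 = 1, a contradiction. The system is inconsistent.

no solution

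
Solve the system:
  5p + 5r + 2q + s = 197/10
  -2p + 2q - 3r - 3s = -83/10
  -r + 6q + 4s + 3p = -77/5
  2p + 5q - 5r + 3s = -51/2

p = 2, q = -7/5, r = 3, s = -5/2

Row-reduce the augmented matrix:
R1 ← R1 / (5).
R2 ← R2 + 2·R1.
R3 ← R3 − 3·R1.
R4 ← R4 − 2·R1.
R2 ← R2 / (14/5).
R1 ← R1 − 2/5·R2.
R3 ← R3 − 24/5·R2.
R4 ← R4 − 21/5·R2.
R3 ← R3 / (-16/7).
R1 ← R1 − 8/7·R3.
R2 ← R2 + 5/14·R3.
R4 ← R4 + 11/2·R3.
R4 ← R4 / (-397/32).
R1 ← R1 − 9/2·R4.
R2 ← R2 + 69/32·R4.
R3 ← R3 + 55/16·R4.
Reading off the reduced rows gives p = 2, q = -7/5, r = 3, s = -5/2.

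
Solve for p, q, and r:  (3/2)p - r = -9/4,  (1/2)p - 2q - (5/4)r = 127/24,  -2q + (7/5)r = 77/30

Row-reduce the augmented matrix:
R1 ← R1 / (3/2).
R2 ← R2 − 1/2·R1.
R2 ← R2 / (-2).
R3 ← R3 + 2·R2.
R3 ← R3 / (139/60).
R1 ← R1 + 2/3·R3.
R2 ← R2 − 11/24·R3.
Reading off the reduced rows gives p = -5/2, q = -7/3, r = -3/2.

p = -5/2, q = -7/3, r = -3/2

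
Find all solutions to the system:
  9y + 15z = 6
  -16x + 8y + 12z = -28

infinitely many solutions

Row-reduce:
Swap R1 and R2.
R1 ← R1 / (-16).
R2 ← R2 / (9).
R1 ← R1 + 1/2·R2.
Rank is 2 with 3 unknowns, leaving z free.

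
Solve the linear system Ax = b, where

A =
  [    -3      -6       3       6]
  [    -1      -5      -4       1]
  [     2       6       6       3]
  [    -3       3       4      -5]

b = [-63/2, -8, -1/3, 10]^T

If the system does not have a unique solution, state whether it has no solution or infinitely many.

Row-reduce the augmented matrix:
R1 ← R1 / (-3).
R2 ← R2 + 1·R1.
R3 ← R3 − 2·R1.
R4 ← R4 + 3·R1.
R2 ← R2 / (-3).
R1 ← R1 − 2·R2.
R3 ← R3 − 2·R2.
R4 ← R4 − 9·R2.
R3 ← R3 / (14/3).
R1 ← R1 + 13/3·R3.
R2 ← R2 − 5/3·R3.
R4 ← R4 + 14·R3.
R4 ← R4 / (5).
R1 ← R1 − 45/14·R4.
R2 ← R2 + 27/14·R4.
R3 ← R3 − 19/14·R4.
Reading off the reduced rows gives x_1 = 1/3, x_2 = 7/3, x_3 = -3/2, x_4 = -2.

x_1 = 1/3, x_2 = 7/3, x_3 = -3/2, x_4 = -2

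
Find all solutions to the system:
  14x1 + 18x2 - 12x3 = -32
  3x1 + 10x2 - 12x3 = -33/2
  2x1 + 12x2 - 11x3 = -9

x1 = -5/2, x2 = 3/2, x3 = 2

Row-reduce the augmented matrix:
R1 ← R1 / (14).
R2 ← R2 − 3·R1.
R3 ← R3 − 2·R1.
R2 ← R2 / (43/7).
R1 ← R1 − 9/7·R2.
R3 ← R3 − 66/7·R2.
R3 ← R3 / (223/43).
R1 ← R1 − 48/43·R3.
R2 ← R2 + 66/43·R3.
Reading off the reduced rows gives x1 = -5/2, x2 = 3/2, x3 = 2.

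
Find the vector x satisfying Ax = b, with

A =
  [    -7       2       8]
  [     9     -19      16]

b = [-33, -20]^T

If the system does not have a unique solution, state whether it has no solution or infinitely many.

Row-reduce:
R1 ← R1 / (-7).
R2 ← R2 − 9·R1.
R2 ← R2 / (-115/7).
R1 ← R1 + 2/7·R2.
Rank is 2 with 3 unknowns, leaving x_3 free.

infinitely many solutions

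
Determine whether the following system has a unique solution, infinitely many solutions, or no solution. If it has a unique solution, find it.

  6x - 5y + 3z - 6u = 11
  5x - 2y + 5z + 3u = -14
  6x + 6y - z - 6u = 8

Row-reduce:
R1 ← R1 / (6).
R2 ← R2 − 5·R1.
R3 ← R3 − 6·R1.
R2 ← R2 / (13/6).
R1 ← R1 + 5/6·R2.
R3 ← R3 − 11·R2.
R3 ← R3 / (-217/13).
R1 ← R1 − 19/13·R3.
R2 ← R2 − 15/13·R3.
Rank is 3 with 4 unknowns, leaving u free.

infinitely many solutions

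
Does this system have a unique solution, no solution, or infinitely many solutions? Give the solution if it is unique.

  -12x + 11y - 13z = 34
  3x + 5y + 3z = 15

Row-reduce:
R1 ← R1 / (-12).
R2 ← R2 − 3·R1.
R2 ← R2 / (31/4).
R1 ← R1 + 11/12·R2.
Rank is 2 with 3 unknowns, leaving z free.

infinitely many solutions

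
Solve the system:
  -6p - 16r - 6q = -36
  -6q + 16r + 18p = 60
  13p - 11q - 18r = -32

Row-reduce the augmented matrix:
R1 ← R1 / (-6).
R2 ← R2 − 18·R1.
R3 ← R3 − 13·R1.
R2 ← R2 / (-24).
R1 ← R1 − 1·R2.
R3 ← R3 + 24·R2.
R3 ← R3 / (-62/3).
R1 ← R1 − 4/3·R3.
R2 ← R2 − 4/3·R3.
Reading off the reduced rows gives p = 0, q = -2, r = 3.

p = 0, q = -2, r = 3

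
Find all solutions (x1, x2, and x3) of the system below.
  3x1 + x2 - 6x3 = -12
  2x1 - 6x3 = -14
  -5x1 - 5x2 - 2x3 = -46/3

x1 = 1, x2 = 1, x3 = 8/3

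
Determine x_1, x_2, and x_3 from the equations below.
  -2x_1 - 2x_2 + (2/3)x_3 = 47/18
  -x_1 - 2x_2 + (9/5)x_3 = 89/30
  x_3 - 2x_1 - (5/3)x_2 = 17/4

Row-reduce the augmented matrix:
R1 ← R1 / (-2).
R2 ← R2 + 1·R1.
R3 ← R3 + 2·R1.
R2 ← R2 / (-1).
R1 ← R1 − 1·R2.
R3 ← R3 − 1/3·R2.
R3 ← R3 / (37/45).
R1 ← R1 − 17/15·R3.
R2 ← R2 + 22/15·R3.
Reading off the reduced rows gives x_1 = -8/3, x_2 = 9/4, x_3 = 8/3.

x_1 = -8/3, x_2 = 9/4, x_3 = 8/3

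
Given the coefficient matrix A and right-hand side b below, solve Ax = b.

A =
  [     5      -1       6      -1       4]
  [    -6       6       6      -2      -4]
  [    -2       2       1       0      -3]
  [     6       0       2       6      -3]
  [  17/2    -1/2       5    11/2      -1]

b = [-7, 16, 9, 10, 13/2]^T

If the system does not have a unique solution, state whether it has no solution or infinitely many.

infinitely many solutions

Row-reduce:
R1 ← R1 / (5).
R2 ← R2 + 6·R1.
R3 ← R3 + 2·R1.
R4 ← R4 − 6·R1.
R5 ← R5 − 17/2·R1.
R2 ← R2 / (24/5).
R1 ← R1 + 1/5·R2.
R3 ← R3 − 8/5·R2.
R4 ← R4 − 6/5·R2.
R5 ← R5 − 6/5·R2.
R3 ← R3 / (-1).
R1 ← R1 − 7/4·R3.
R2 ← R2 − 11/4·R3.
R4 ← R4 + 17/2·R3.
R5 ← R5 + 17/2·R3.
R4 ← R4 / (7/3).
R1 ← R1 − 5/6·R4.
R2 ← R2 − 7/6·R4.
R3 ← R3 + 2/3·R4.
R5 ← R5 − 7/3·R4.
Rank is 4 with 5 unknowns, leaving x_5 free.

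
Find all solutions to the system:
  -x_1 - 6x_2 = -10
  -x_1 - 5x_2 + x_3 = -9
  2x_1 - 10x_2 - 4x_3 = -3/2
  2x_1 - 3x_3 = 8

no solution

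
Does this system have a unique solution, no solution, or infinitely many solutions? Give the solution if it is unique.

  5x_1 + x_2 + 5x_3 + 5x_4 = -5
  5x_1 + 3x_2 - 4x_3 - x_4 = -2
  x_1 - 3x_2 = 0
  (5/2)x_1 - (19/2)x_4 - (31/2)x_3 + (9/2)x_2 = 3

Row-reduce:
R1 ← R1 / (5).
R2 ← R2 − 5·R1.
R3 ← R3 − 1·R1.
R4 ← R4 − 5/2·R1.
R2 ← R2 / (2).
R1 ← R1 − 1/5·R2.
R3 ← R3 + 16/5·R2.
R4 ← R4 − 4·R2.
R3 ← R3 / (-77/5).
R1 ← R1 − 19/10·R3.
R2 ← R2 + 9/2·R3.
Row 4 reduces to 0 = -1/2, a contradiction. The system is inconsistent.

no solution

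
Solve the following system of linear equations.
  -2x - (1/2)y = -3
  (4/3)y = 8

Row-reduce the augmented matrix:
R1 ← R1 / (-2).
R2 ← R2 / (4/3).
R1 ← R1 − 1/4·R2.
Reading off the reduced rows gives x = 0, y = 6.

x = 0, y = 6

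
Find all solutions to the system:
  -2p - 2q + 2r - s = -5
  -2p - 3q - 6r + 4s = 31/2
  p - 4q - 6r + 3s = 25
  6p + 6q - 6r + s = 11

Row-reduce the augmented matrix:
R1 ← R1 / (-2).
R2 ← R2 + 2·R1.
R3 ← R3 − 1·R1.
R4 ← R4 − 6·R1.
R2 ← R2 / (-1).
R1 ← R1 − 1·R2.
R3 ← R3 + 5·R2.
R3 ← R3 / (35).
R1 ← R1 + 9·R3.
R2 ← R2 − 8·R3.
R4 ← R4 / (-2).
R1 ← R1 + 2/7·R4.
R2 ← R2 − 1/7·R4.
R3 ← R3 + 9/14·R4.
Reading off the reduced rows gives p = 3, q = -5/2, r = -1, s = 2.

p = 3, q = -5/2, r = -1, s = 2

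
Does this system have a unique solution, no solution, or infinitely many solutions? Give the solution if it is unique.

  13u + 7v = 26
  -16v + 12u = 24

u = 2, v = 0

Row-reduce the augmented matrix:
R1 ← R1 / (13).
R2 ← R2 − 12·R1.
R2 ← R2 / (-292/13).
R1 ← R1 − 7/13·R2.
Reading off the reduced rows gives u = 2, v = 0.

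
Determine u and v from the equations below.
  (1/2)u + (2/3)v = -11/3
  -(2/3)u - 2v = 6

Row-reduce the augmented matrix:
R1 ← R1 / (1/2).
R2 ← R2 + 2/3·R1.
R2 ← R2 / (-10/9).
R1 ← R1 − 4/3·R2.
Reading off the reduced rows gives u = -6, v = -1.

u = -6, v = -1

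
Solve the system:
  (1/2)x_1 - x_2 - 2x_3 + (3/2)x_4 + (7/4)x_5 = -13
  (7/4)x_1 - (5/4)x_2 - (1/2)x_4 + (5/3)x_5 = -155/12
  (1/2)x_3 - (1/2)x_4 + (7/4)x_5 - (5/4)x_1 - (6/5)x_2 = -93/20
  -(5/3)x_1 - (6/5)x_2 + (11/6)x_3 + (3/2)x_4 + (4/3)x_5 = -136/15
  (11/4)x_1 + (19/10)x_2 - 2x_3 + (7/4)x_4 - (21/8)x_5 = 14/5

infinitely many solutions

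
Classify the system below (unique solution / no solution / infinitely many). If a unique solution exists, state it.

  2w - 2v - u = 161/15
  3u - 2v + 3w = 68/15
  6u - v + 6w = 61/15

u = -11/5, v = -5/3, w = 13/5

Row-reduce the augmented matrix:
R1 ← R1 / (-1).
R2 ← R2 − 3·R1.
R3 ← R3 − 6·R1.
R2 ← R2 / (-8).
R1 ← R1 − 2·R2.
R3 ← R3 + 13·R2.
R3 ← R3 / (27/8).
R1 ← R1 − 1/4·R3.
R2 ← R2 + 9/8·R3.
Reading off the reduced rows gives u = -11/5, v = -5/3, w = 13/5.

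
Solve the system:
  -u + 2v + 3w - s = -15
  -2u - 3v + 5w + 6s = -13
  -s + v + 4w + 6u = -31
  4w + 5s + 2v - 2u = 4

Row-reduce the augmented matrix:
R1 ← R1 / (-1).
R2 ← R2 + 2·R1.
R3 ← R3 − 6·R1.
R4 ← R4 + 2·R1.
R2 ← R2 / (-7).
R1 ← R1 + 2·R2.
R3 ← R3 − 13·R2.
R4 ← R4 + 2·R2.
R3 ← R3 / (141/7).
R1 ← R1 + 19/7·R3.
R2 ← R2 − 1/7·R3.
R4 ← R4 + 12/7·R3.
R4 ← R4 / (253/47).
R1 ← R1 + 32/141·R4.
R2 ← R2 + 169/141·R4.
R3 ← R3 − 55/141·R4.
Reading off the reduced rows gives u = -1, v = 3, w = -6, s = 4.

u = -1, v = 3, w = -6, s = 4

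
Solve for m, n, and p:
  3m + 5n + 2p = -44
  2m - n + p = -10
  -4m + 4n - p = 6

Row-reduce the augmented matrix:
R1 ← R1 / (3).
R2 ← R2 − 2·R1.
R3 ← R3 + 4·R1.
R2 ← R2 / (-13/3).
R1 ← R1 − 5/3·R2.
R3 ← R3 − 32/3·R2.
R3 ← R3 / (11/13).
R1 ← R1 − 7/13·R3.
R2 ← R2 − 1/13·R3.
Reading off the reduced rows gives m = -4, n = -4, p = -6.

m = -4, n = -4, p = -6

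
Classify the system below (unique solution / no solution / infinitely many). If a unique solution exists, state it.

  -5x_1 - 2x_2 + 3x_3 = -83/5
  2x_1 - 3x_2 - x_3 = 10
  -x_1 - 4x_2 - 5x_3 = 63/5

x_1 = 12/5, x_2 = -1, x_3 = -11/5

Row-reduce the augmented matrix:
R1 ← R1 / (-5).
R2 ← R2 − 2·R1.
R3 ← R3 + 1·R1.
R2 ← R2 / (-19/5).
R1 ← R1 − 2/5·R2.
R3 ← R3 + 18/5·R2.
R3 ← R3 / (-110/19).
R1 ← R1 + 11/19·R3.
R2 ← R2 + 1/19·R3.
Reading off the reduced rows gives x_1 = 12/5, x_2 = -1, x_3 = -11/5.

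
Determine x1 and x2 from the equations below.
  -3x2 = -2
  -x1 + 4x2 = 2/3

x1 = 2, x2 = 2/3

Row-reduce the augmented matrix:
Swap R1 and R2.
R1 ← R1 / (-1).
R2 ← R2 / (-3).
R1 ← R1 + 4·R2.
Reading off the reduced rows gives x1 = 2, x2 = 2/3.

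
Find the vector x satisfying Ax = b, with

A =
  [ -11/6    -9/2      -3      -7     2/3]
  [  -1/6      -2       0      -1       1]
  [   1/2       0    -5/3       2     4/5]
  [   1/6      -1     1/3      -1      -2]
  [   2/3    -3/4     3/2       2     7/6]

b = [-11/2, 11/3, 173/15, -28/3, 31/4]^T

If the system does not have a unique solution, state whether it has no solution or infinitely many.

Row-reduce:
R1 ← R1 / (-11/6).
R2 ← R2 + 1/6·R1.
R3 ← R3 − 1/2·R1.
R4 ← R4 − 1/6·R1.
R5 ← R5 − 2/3·R1.
R2 ← R2 / (-35/22).
R1 ← R1 − 27/11·R2.
R3 ← R3 + 27/22·R2.
R4 ← R4 + 31/22·R2.
R5 ← R5 + 105/44·R2.
R3 ← R3 / (-283/105).
R1 ← R1 − 72/35·R3.
R2 ← R2 + 6/35·R3.
R4 ← R4 + 19/105·R3.
R4 ← R4 / (-379/283).
R1 ← R1 − 1002/283·R4.
R2 ← R2 − 58/283·R4.
R3 ← R3 + 39/283·R4.
Row 5 reduces to 0 = -1/2, a contradiction. The system is inconsistent.

no solution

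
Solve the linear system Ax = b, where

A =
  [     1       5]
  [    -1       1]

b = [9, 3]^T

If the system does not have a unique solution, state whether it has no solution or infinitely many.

x_1 = -1, x_2 = 2

From equation 1: x_1 = 9 − 5·x_2.
Substitute into equation 2 and solve: x_2 = 2.
Then x_1 = -1.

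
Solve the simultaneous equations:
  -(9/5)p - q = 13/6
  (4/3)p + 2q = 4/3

From equation 1: q = -13/6 − 9/5·p.
Substitute into equation 2 and solve: p = -5/2.
Then q = 7/3.

p = -5/2, q = 7/3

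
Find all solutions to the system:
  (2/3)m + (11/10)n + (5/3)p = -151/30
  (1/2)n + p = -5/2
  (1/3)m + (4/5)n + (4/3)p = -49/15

no solution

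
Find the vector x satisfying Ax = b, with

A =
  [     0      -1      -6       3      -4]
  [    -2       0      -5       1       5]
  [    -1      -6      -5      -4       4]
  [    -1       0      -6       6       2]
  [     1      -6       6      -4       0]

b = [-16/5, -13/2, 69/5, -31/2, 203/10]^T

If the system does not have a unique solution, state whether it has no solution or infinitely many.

x_1 = -3/2, x_2 = -9/5, x_3 = 1/2, x_4 = -2, x_5 = -1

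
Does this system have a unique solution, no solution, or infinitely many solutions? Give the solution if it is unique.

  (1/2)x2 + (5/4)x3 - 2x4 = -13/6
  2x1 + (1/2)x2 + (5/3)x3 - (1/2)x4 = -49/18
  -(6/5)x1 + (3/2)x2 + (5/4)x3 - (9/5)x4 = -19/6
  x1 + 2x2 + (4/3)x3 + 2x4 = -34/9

x1 = 0, x2 = -1, x3 = -4/3, x4 = 0

Row-reduce the augmented matrix:
Swap R1 and R2.
R1 ← R1 / (2).
R3 ← R3 + 6/5·R1.
R4 ← R4 − 1·R1.
R2 ← R2 / (1/2).
R1 ← R1 − 1/4·R2.
R3 ← R3 − 9/5·R2.
R4 ← R4 − 7/4·R2.
R3 ← R3 / (-9/4).
R1 ← R1 − 5/24·R3.
R2 ← R2 − 5/2·R3.
R4 ← R4 + 31/8·R3.
R4 ← R4 / (7/15).
R1 ← R1 − 11/9·R4.
R2 ← R2 − 5/3·R4.
R3 ← R3 + 34/15·R4.
Reading off the reduced rows gives x1 = 0, x2 = -1, x3 = -4/3, x4 = 0.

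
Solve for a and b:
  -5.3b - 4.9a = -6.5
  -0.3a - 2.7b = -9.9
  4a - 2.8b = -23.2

Row-reduce the augmented matrix:
R1 ← R1 / (-49/10).
R2 ← R2 + 3/10·R1.
R3 ← R3 − 4·R1.
R2 ← R2 / (-582/245).
R1 ← R1 − 53/49·R2.
R3 ← R3 + 1746/245·R2.
R3 reduces to 0 = 0, so the extra equation is consistent.
Reading off the reduced rows gives a = -3, b = 4.

a = -3, b = 4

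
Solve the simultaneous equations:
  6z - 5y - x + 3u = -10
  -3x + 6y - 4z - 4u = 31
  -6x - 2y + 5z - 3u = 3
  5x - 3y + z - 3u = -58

x = -5, y = 6, z = 0, u = 5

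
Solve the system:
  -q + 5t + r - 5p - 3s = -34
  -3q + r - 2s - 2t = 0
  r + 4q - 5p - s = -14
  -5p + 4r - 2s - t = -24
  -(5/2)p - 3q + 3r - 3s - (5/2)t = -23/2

no solution

Row-reduce:
R1 ← R1 / (-5).
R3 ← R3 + 5·R1.
R4 ← R4 + 5·R1.
R5 ← R5 + 5/2·R1.
R2 ← R2 / (-3).
R1 ← R1 − 1/5·R2.
R3 ← R3 − 5·R2.
R4 ← R4 − 1·R2.
R5 ← R5 + 5/2·R2.
R3 ← R3 / (5/3).
R1 ← R1 + 2/15·R3.
R2 ← R2 + 1/3·R3.
R4 ← R4 − 10/3·R3.
R5 ← R5 − 5/3·R3.
R4 ← R4 / (3).
R1 ← R1 − 9/25·R4.
R2 ← R2 − 2/5·R4.
R3 ← R3 + 4/5·R4.
R5 ← R5 − 3/2·R4.
Row 5 reduces to 0 = 1/2, a contradiction. The system is inconsistent.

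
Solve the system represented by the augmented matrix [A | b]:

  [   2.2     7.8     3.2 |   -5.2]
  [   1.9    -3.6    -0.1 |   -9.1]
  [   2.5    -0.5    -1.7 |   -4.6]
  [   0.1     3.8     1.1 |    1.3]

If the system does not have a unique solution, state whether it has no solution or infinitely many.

x_1 = -3, x_2 = 1, x_3 = -2

Row-reduce the augmented matrix:
R1 ← R1 / (11/5).
R2 ← R2 − 19/10·R1.
R3 ← R3 − 5/2·R1.
R4 ← R4 − 1/10·R1.
R2 ← R2 / (-1137/110).
R1 ← R1 − 39/11·R2.
R3 ← R3 + 103/11·R2.
R4 ← R4 − 379/110·R2.
R3 ← R3 / (-10393/3790).
R1 ← R1 − 179/379·R3.
R2 ← R2 − 105/379·R3.
R4 reduces to 0 = 0, so the extra equation is consistent.
Reading off the reduced rows gives x_1 = -3, x_2 = 1, x_3 = -2.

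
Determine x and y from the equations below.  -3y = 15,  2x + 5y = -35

Row-reduce the augmented matrix:
Swap R1 and R2.
R1 ← R1 / (2).
R2 ← R2 / (-3).
R1 ← R1 − 5/2·R2.
Reading off the reduced rows gives x = -5, y = -5.

x = -5, y = -5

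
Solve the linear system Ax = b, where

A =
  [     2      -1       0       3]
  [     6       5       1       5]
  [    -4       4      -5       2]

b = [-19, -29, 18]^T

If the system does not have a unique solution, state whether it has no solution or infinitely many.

Row-reduce:
R1 ← R1 / (2).
R2 ← R2 − 6·R1.
R3 ← R3 + 4·R1.
R2 ← R2 / (8).
R1 ← R1 + 1/2·R2.
R3 ← R3 − 2·R2.
R3 ← R3 / (-21/4).
R1 ← R1 − 1/16·R3.
R2 ← R2 − 1/8·R3.
Rank is 3 with 4 unknowns, leaving x_4 free.

infinitely many solutions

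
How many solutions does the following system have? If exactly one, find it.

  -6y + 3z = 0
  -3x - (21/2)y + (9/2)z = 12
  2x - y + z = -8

infinitely many solutions

Row-reduce:
Swap R1 and R2.
R1 ← R1 / (-3).
R3 ← R3 − 2·R1.
R2 ← R2 / (-6).
R1 ← R1 − 7/2·R2.
R3 ← R3 + 8·R2.
Rank is 2 with 3 unknowns, leaving z free.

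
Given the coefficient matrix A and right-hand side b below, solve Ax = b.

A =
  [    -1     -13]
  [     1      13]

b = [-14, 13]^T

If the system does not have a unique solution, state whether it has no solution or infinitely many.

no solution

Row-reduce:
R1 ← R1 / (-1).
R2 ← R2 − 1·R1.
Row 2 reduces to 0 = -1, a contradiction. The system is inconsistent.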